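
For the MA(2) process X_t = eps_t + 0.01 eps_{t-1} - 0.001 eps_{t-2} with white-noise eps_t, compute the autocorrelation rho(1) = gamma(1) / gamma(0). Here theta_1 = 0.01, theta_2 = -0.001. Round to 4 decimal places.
\rho(1) = 0.0100

For an MA(q) process with theta_0 = 1, the autocovariance is
  gamma(k) = sigma^2 * sum_{i=0..q-k} theta_i * theta_{i+k},
and rho(k) = gamma(k) / gamma(0). Sigma^2 cancels.
  numerator   = (1)*(0.01) + (0.01)*(-0.001) = 0.00999.
  denominator = (1)^2 + (0.01)^2 + (-0.001)^2 = 1.000101.
  rho(1) = 0.00999 / 1.000101 = 0.0100.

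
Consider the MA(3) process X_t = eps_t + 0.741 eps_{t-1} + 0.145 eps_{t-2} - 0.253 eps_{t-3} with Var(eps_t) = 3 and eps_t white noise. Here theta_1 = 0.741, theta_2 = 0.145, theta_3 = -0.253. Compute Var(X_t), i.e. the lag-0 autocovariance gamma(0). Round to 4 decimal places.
\gamma(0) = 4.9023

For an MA(q) process X_t = eps_t + sum_i theta_i eps_{t-i} with
Var(eps_t) = sigma^2, the variance is
  gamma(0) = sigma^2 * (1 + sum_i theta_i^2).
  sum_i theta_i^2 = (0.741)^2 + (0.145)^2 + (-0.253)^2 = 0.549081 + 0.021025 + 0.064009 = 0.634115.
  gamma(0) = 3 * (1 + 0.634115) = 3 * 1.634115 = 4.902345, which rounds to 4.9023.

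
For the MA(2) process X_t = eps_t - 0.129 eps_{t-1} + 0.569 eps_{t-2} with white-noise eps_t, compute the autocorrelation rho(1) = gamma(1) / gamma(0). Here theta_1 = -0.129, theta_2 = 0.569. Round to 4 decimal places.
\rho(1) = -0.1510

For an MA(q) process with theta_0 = 1, the autocovariance is
  gamma(k) = sigma^2 * sum_{i=0..q-k} theta_i * theta_{i+k},
and rho(k) = gamma(k) / gamma(0). Sigma^2 cancels.
  numerator   = (1)*(-0.129) + (-0.129)*(0.569) = -0.202401.
  denominator = (1)^2 + (-0.129)^2 + (0.569)^2 = 1.340402.
  rho(1) = -0.202401 / 1.340402 = -0.1510.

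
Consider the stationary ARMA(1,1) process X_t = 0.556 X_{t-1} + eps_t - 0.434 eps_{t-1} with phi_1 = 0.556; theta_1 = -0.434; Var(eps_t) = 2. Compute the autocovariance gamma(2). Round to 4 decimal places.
\gamma(2) = 0.1490

Multiply the model equation by X_{t-k} and take expectations. With theta_0 = psi_0 = 1 and psi_j the MA(infinity) weights, this gives
  gamma(k) - sum_i phi_i gamma(k-i) = c_k,
  c_k = sigma^2 * sum_{j=k..q} theta_j psi_{j-k}   (c_k = 0 for k > q),
using gamma(-m) = gamma(m).
psi-weights needed (psi_j = theta_j + sum_i phi_i psi_{j-i}):
  psi_1 = theta_1 + phi_1 = -0.434 + (0.556) = 0.122
Right-hand sides:
  c_0 = sigma^2 (1 + theta_1 psi_1) = 2 * (1 + (-0.434)(0.122)) = 2 * 0.947052 = 1.894104
  c_1 = sigma^2 theta_1 = 2 * (-0.434) = -0.868
  c_2 = 0
Equations for k = 0 and k = 1 (AR order 1):
  gamma(0) = phi_1 gamma(1) + c_0
  gamma(1) = phi_1 gamma(0) + c_1
Substituting the second into the first: gamma(0) (1 - phi_1^2) = c_0 + phi_1 c_1, so
  gamma(0) = (c_0 + phi_1 c_1) / (1 - phi_1^2) = (1.894104 + (0.556)(-0.868)) / (1 - (0.556)^2) = 1.411496 / 0.690864 = 2.043088.
  gamma(1) = phi_1 gamma(0) + c_1 = (0.556)(2.043088) + (-0.868) = 0.267957.
For k = 2 (> q): gamma(2) = phi_1 gamma(1) = (0.556)(0.267957) = 0.148984.
Therefore gamma(2) = 0.1490 (to 4 decimal places).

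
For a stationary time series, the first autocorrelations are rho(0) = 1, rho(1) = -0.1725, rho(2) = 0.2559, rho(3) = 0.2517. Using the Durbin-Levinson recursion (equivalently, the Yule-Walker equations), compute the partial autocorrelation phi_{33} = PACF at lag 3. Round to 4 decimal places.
\phi_{33} = 0.3550

The PACF at lag k is phi_{kk}, the last component of the solution
to the Yule-Walker system G_k phi = r_k where
  (G_k)_{ij} = rho(|i - j|), (r_k)_i = rho(i), i,j = 1..k.
Equivalently, Durbin-Levinson gives phi_{kk} iteratively:
  phi_{11} = rho(1)
  phi_{kk} = [rho(k) - sum_{j=1..k-1} phi_{k-1,j} rho(k-j)]
            / [1 - sum_{j=1..k-1} phi_{k-1,j} rho(j)],
  phi_{k,j} = phi_{k-1,j} - phi_{kk} phi_{k-1,k-j},  j = 1..k-1.
Step k = 1:
  phi_11 = rho(1) = -0.1725.
Step k = 2:
  phi_22 = [rho(2) - phi_11 rho(1)] / [1 - phi_11 rho(1)] = [0.2559 - (-0.1725)(-0.1725)] / [1 - (-0.1725)(-0.1725)]
         = 0.22614375 / 0.97024375 = 0.233079.
  Update: phi_21 = phi_11 - phi_22 phi_11 = -0.1725 - (0.233079)(-0.1725) = -0.132294.
Step k = 3:
  phi_33 = [rho(3) - phi_21 rho(2) - phi_22 rho(1)] / [1 - phi_21 rho(1) - phi_22 rho(2)]
    numerator   = 0.2517 - (-0.132294)(0.2559) - (0.233079)(-0.1725) = 0.32576017
    denominator = 1 - (-0.132294)(-0.1725) - (0.233079)(0.2559) = 0.91753432
  phi_33 = 0.32576017 / 0.91753432 = 0.355.
Therefore phi_{33} = 0.3550.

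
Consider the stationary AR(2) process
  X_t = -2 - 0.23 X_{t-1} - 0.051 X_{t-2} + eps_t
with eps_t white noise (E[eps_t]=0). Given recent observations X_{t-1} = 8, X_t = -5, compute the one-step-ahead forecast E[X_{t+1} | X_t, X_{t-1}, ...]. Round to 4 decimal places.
E[X_{t+1} \mid \mathcal F_t] = -1.2580

For an AR(p) model X_t = c + sum_i phi_i X_{t-i} + eps_t, the
one-step-ahead conditional mean is
  E[X_{t+1} | X_t, ...] = c + sum_i phi_i X_{t+1-i}.
Substitute known values:
  E[X_{t+1} | ...] = -2 + (-0.23) * (-5) + (-0.051) * (8)
                   = -1.2580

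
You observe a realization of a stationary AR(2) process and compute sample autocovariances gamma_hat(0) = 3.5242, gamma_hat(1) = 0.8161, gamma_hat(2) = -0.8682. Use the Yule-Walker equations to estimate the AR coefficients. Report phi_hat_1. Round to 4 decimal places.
\hat\phi_{1} = 0.3050

The Yule-Walker equations for an AR(p) process read, in matrix form,
  Gamma_p phi = r_p,   with   (Gamma_p)_{ij} = gamma(|i - j|),
                       (r_p)_i = gamma(i),   i,j = 1..p.
Substitute the sample gammas (Toeplitz matrix and right-hand side of size 2):
  Gamma_p = [[3.5242, 0.8161], [0.8161, 3.5242]]
  r_p     = [0.8161, -0.8682]
Written out:
  3.5242 phi_1 + 0.8161 phi_2 = 0.8161
  0.8161 phi_1 + 3.5242 phi_2 = -0.8682
Solve by Cramer's rule:
  det = gamma(0)^2 - gamma(1)^2 = (3.5242)^2 - (0.8161)^2 = 12.41998564 - 0.66601921 = 11.75396643
  phi_hat_1 = [gamma(1) gamma(0) - gamma(1) gamma(2)] / det = [(0.8161)(3.5242) - (0.8161)(-0.8682)] / 11.75396643 = 3.58463764 / 11.75396643 = 0.305
  phi_hat_2 = [gamma(0) gamma(2) - gamma(1)^2] / det = [(3.5242)(-0.8682) - (0.8161)^2] / 11.75396643 = -3.72572965 / 11.75396643 = -0.317
So phi_hat = [0.3050, -0.3170].
Therefore phi_hat_1 = 0.3050.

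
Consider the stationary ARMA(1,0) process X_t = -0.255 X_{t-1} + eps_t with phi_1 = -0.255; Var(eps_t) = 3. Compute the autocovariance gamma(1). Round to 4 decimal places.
\gamma(1) = -0.8182

Multiply the model equation by X_{t-k} and take expectations. With theta_0 = psi_0 = 1 and psi_j the MA(infinity) weights, this gives
  gamma(k) - sum_i phi_i gamma(k-i) = c_k,
  c_k = sigma^2 * sum_{j=k..q} theta_j psi_{j-k}   (c_k = 0 for k > q),
using gamma(-m) = gamma(m).
Pure AR (q = 0): c_0 = sigma^2 = 3, c_k = 0 for k >= 1.
Equations for k = 0 and k = 1 (AR order 1):
  gamma(0) = phi_1 gamma(1) + c_0
  gamma(1) = phi_1 gamma(0) + c_1
Substituting the second into the first: gamma(0) (1 - phi_1^2) = c_0 + phi_1 c_1, so
  gamma(0) = c_0 / (1 - phi_1^2) = 3 / (1 - (-0.255)^2) = 3 / 0.934975 = 3.208642.
  gamma(1) = phi_1 gamma(0) = (-0.255)(3.208642) = -0.818204.
Therefore gamma(1) = -0.8182 (to 4 decimal places).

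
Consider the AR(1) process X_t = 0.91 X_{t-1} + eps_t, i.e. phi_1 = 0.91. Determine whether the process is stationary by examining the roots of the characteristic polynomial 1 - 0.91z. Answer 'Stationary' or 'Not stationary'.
\text{Stationary}

The AR(p) characteristic polynomial is P(z) = 1 - 0.91z.
Stationarity requires all roots to lie outside the unit circle, i.e. |z| > 1 for every root.
This is linear in z: 1 + (-0.91) z = 0  =>  z = -1/(-0.91) = 1.098901,  |z| = 1.098901.
Moduli of all roots: 1.0989.
All moduli strictly greater than 1? Yes.
Verdict: Stationary.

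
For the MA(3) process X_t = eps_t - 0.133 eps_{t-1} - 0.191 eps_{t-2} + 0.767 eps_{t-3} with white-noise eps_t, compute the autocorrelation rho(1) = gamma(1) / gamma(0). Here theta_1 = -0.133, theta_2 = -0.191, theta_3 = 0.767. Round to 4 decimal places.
\rho(1) = -0.1547

For an MA(q) process with theta_0 = 1, the autocovariance is
  gamma(k) = sigma^2 * sum_{i=0..q-k} theta_i * theta_{i+k},
and rho(k) = gamma(k) / gamma(0). Sigma^2 cancels.
  numerator   = (1)*(-0.133) + (-0.133)*(-0.191) + (-0.191)*(0.767) = -0.254094.
  denominator = (1)^2 + (-0.133)^2 + (-0.191)^2 + (0.767)^2 = 1.642459.
  rho(1) = -0.254094 / 1.642459 = -0.1547.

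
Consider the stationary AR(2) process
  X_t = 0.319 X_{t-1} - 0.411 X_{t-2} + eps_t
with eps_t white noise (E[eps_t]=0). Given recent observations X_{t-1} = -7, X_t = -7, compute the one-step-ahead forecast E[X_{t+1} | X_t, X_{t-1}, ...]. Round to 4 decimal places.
E[X_{t+1} \mid \mathcal F_t] = 0.6440

For an AR(p) model X_t = c + sum_i phi_i X_{t-i} + eps_t, the
one-step-ahead conditional mean is
  E[X_{t+1} | X_t, ...] = c + sum_i phi_i X_{t+1-i}.
Substitute known values:
  E[X_{t+1} | ...] = (0.319) * (-7) + (-0.411) * (-7)
                   = 0.6440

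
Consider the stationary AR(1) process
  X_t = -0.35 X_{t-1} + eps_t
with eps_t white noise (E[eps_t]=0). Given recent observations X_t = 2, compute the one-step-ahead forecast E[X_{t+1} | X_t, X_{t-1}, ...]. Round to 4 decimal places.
E[X_{t+1} \mid \mathcal F_t] = -0.7000

For an AR(p) model X_t = c + sum_i phi_i X_{t-i} + eps_t, the
one-step-ahead conditional mean is
  E[X_{t+1} | X_t, ...] = c + sum_i phi_i X_{t+1-i}.
Substitute known values:
  E[X_{t+1} | ...] = (-0.35) * (2)
                   = -0.7000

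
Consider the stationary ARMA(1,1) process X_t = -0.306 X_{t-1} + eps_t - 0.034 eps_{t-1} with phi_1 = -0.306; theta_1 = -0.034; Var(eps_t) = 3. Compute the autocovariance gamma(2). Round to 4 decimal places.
\gamma(2) = 0.3479

Multiply the model equation by X_{t-k} and take expectations. With theta_0 = psi_0 = 1 and psi_j the MA(infinity) weights, this gives
  gamma(k) - sum_i phi_i gamma(k-i) = c_k,
  c_k = sigma^2 * sum_{j=k..q} theta_j psi_{j-k}   (c_k = 0 for k > q),
using gamma(-m) = gamma(m).
psi-weights needed (psi_j = theta_j + sum_i phi_i psi_{j-i}):
  psi_1 = theta_1 + phi_1 = -0.034 + (-0.306) = -0.34
Right-hand sides:
  c_0 = sigma^2 (1 + theta_1 psi_1) = 3 * (1 + (-0.034)(-0.34)) = 3 * 1.01156 = 3.03468
  c_1 = sigma^2 theta_1 = 3 * (-0.034) = -0.102
  c_2 = 0
Equations for k = 0 and k = 1 (AR order 1):
  gamma(0) = phi_1 gamma(1) + c_0
  gamma(1) = phi_1 gamma(0) + c_1
Substituting the second into the first: gamma(0) (1 - phi_1^2) = c_0 + phi_1 c_1, so
  gamma(0) = (c_0 + phi_1 c_1) / (1 - phi_1^2) = (3.03468 + (-0.306)(-0.102)) / (1 - (-0.306)^2) = 3.065892 / 0.906364 = 3.382628.
  gamma(1) = phi_1 gamma(0) + c_1 = (-0.306)(3.382628) + (-0.102) = -1.137084.
For k = 2 (> q): gamma(2) = phi_1 gamma(1) = (-0.306)(-1.137084) = 0.347948.
Therefore gamma(2) = 0.3479 (to 4 decimal places).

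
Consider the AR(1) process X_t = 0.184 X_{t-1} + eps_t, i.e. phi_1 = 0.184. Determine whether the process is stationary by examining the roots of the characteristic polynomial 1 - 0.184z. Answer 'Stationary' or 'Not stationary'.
\text{Stationary}

The AR(p) characteristic polynomial is P(z) = 1 - 0.184z.
Stationarity requires all roots to lie outside the unit circle, i.e. |z| > 1 for every root.
This is linear in z: 1 + (-0.184) z = 0  =>  z = -1/(-0.184) = 5.434783,  |z| = 5.434783.
Moduli of all roots: 5.4348.
All moduli strictly greater than 1? Yes.
Verdict: Stationary.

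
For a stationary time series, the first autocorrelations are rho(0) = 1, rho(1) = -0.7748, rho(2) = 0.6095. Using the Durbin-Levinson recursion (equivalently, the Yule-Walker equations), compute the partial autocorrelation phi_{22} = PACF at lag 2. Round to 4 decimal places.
\phi_{22} = 0.0230

The PACF at lag k is phi_{kk}, the last component of the solution
to the Yule-Walker system G_k phi = r_k where
  (G_k)_{ij} = rho(|i - j|), (r_k)_i = rho(i), i,j = 1..k.
Equivalently, Durbin-Levinson gives phi_{kk} iteratively:
  phi_{11} = rho(1)
  phi_{kk} = [rho(k) - sum_{j=1..k-1} phi_{k-1,j} rho(k-j)]
            / [1 - sum_{j=1..k-1} phi_{k-1,j} rho(j)],
  phi_{k,j} = phi_{k-1,j} - phi_{kk} phi_{k-1,k-j},  j = 1..k-1.
Step k = 1:
  phi_11 = rho(1) = -0.7748.
Step k = 2:
  phi_22 = [rho(2) - phi_11 rho(1)] / [1 - phi_11 rho(1)] = [0.6095 - (-0.7748)(-0.7748)] / [1 - (-0.7748)(-0.7748)]
         = 0.00918496 / 0.39968496 = 0.023.
Therefore phi_{22} = 0.0230.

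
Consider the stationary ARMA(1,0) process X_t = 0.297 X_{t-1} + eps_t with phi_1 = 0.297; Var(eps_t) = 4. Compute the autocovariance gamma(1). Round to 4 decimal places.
\gamma(1) = 1.3029

Multiply the model equation by X_{t-k} and take expectations. With theta_0 = psi_0 = 1 and psi_j the MA(infinity) weights, this gives
  gamma(k) - sum_i phi_i gamma(k-i) = c_k,
  c_k = sigma^2 * sum_{j=k..q} theta_j psi_{j-k}   (c_k = 0 for k > q),
using gamma(-m) = gamma(m).
Pure AR (q = 0): c_0 = sigma^2 = 4, c_k = 0 for k >= 1.
Equations for k = 0 and k = 1 (AR order 1):
  gamma(0) = phi_1 gamma(1) + c_0
  gamma(1) = phi_1 gamma(0) + c_1
Substituting the second into the first: gamma(0) (1 - phi_1^2) = c_0 + phi_1 c_1, so
  gamma(0) = c_0 / (1 - phi_1^2) = 4 / (1 - (0.297)^2) = 4 / 0.911791 = 4.38697.
  gamma(1) = phi_1 gamma(0) = (0.297)(4.38697) = 1.30293.
Therefore gamma(1) = 1.3029 (to 4 decimal places).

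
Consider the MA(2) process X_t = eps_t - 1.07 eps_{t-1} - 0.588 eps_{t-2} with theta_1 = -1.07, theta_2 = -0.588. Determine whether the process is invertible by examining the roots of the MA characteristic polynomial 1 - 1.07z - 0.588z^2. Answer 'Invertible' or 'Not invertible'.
\text{Not invertible}

The MA(q) characteristic polynomial is P(z) = 1 - 1.07z - 0.588z^2.
Invertibility requires all roots to lie outside the unit circle, i.e. |z| > 1 for every root.
Set 1 + (-1.07) z + (-0.588) z^2 = 0, i.e. a z^2 + b z + c = 0 with a = -0.588, b = -1.07, c = 1.
Discriminant D = b^2 - 4ac = (-1.07)^2 - 4*(-0.588)*1 = 1.1449 - (-2.352) = 3.4969.
D >= 0, so the roots are real: z = (-b +/- sqrt(D)) / (2a) = (1.07 +/- 1.87) / (-1.176).
  z_1 = (1.07 + 1.87) / (-1.176) = -2.5,   |z_1| = 2.5.
  z_2 = (1.07 - 1.87) / (-1.176) = 0.6803,   |z_2| = 0.6803.
Moduli of all roots: 2.5000, 0.6803.
All moduli strictly greater than 1? No.
Verdict: Not invertible.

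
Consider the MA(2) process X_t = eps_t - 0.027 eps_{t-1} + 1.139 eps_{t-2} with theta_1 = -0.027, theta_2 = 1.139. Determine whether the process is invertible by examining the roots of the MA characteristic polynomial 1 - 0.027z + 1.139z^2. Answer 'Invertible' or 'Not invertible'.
\text{Not invertible}

The MA(q) characteristic polynomial is P(z) = 1 - 0.027z + 1.139z^2.
Invertibility requires all roots to lie outside the unit circle, i.e. |z| > 1 for every root.
Set 1 + (-0.027) z + (1.139) z^2 = 0, i.e. a z^2 + b z + c = 0 with a = 1.139, b = -0.027, c = 1.
Discriminant D = b^2 - 4ac = (-0.027)^2 - 4*(1.139)*1 = 0.000729 - (4.556) = -4.555271.
D < 0, so the roots are the complex-conjugate pair z = (-b +/- i sqrt(-D)) / (2a) = 0.0119 +/- 0.9369i.
For a conjugate pair |z|^2 = z * conj(z) = (product of roots) = c/a = 1/(1.139) = 0.877963, so |z| = sqrt(0.877963) = 0.937 for both roots.
Moduli of all roots: 0.9370, 0.9370.
All moduli strictly greater than 1? No.
Verdict: Not invertible.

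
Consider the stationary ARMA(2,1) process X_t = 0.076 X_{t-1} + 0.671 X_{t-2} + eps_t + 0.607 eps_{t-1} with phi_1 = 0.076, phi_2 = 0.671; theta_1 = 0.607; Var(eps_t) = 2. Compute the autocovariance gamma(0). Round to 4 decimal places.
\gamma(0) = 6.3367

Multiply the model equation by X_{t-k} and take expectations. With theta_0 = psi_0 = 1 and psi_j the MA(infinity) weights, this gives
  gamma(k) - sum_i phi_i gamma(k-i) = c_k,
  c_k = sigma^2 * sum_{j=k..q} theta_j psi_{j-k}   (c_k = 0 for k > q),
using gamma(-m) = gamma(m).
psi-weights needed (psi_j = theta_j + sum_i phi_i psi_{j-i}):
  psi_1 = theta_1 + phi_1 = 0.607 + (0.076) = 0.683
Right-hand sides:
  c_0 = sigma^2 (1 + theta_1 psi_1) = 2 * (1 + (0.607)(0.683)) = 2 * 1.414581 = 2.829162
  c_1 = sigma^2 theta_1 = 2 * (0.607) = 1.214
  c_2 = 0
Equations for k = 0, 1, 2 (AR order 2, c_2 = 0):
  (E0) gamma(0) = phi_1 gamma(1) + phi_2 gamma(2) + c_0
  (E1) gamma(1) = phi_1 gamma(0) + phi_2 gamma(1) + c_1
  (E2) gamma(2) = phi_1 gamma(1) + phi_2 gamma(0)
From (E1): gamma(1) = A gamma(0) + B with
  A = phi_1 / (1 - phi_2) = 0.076 / 0.329 = 0.231003,   B = c_1 / (1 - phi_2) = 1.214 / 0.329 = 3.68997.
Insert (E2) into (E0): gamma(0) (1 - phi_2^2) = phi_1 (1 + phi_2) gamma(1) + c_0.
  phi_1 (1 + phi_2) = (0.076)(1.671) = 0.126996,   1 - phi_2^2 = 0.549759.
Replace gamma(1) by A gamma(0) + B and collect gamma(0):
  gamma(0) [0.549759 - (0.126996)(0.231003)] = (0.126996)(3.68997) + 2.829162
  gamma(0) * 0.520423 = 3.297773
  gamma(0) = 3.297773 / 0.520423 = 6.336723.
Therefore gamma(0) = 6.3367 (to 4 decimal places).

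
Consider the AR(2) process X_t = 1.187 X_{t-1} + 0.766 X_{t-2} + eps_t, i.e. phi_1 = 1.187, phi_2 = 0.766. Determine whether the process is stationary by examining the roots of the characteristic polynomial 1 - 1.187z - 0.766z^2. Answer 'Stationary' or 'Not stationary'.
\text{Not stationary}

The AR(p) characteristic polynomial is P(z) = 1 - 1.187z - 0.766z^2.
Stationarity requires all roots to lie outside the unit circle, i.e. |z| > 1 for every root.
Set 1 + (-1.187) z + (-0.766) z^2 = 0, i.e. a z^2 + b z + c = 0 with a = -0.766, b = -1.187, c = 1.
Discriminant D = b^2 - 4ac = (-1.187)^2 - 4*(-0.766)*1 = 1.408969 - (-3.064) = 4.472969.
D >= 0, so the roots are real: z = (-b +/- sqrt(D)) / (2a) = (1.187 +/- 2.114939) / (-1.532).
  z_1 = (1.187 + 2.114939) / (-1.532) = -2.1553,   |z_1| = 2.1553.
  z_2 = (1.187 - 2.114939) / (-1.532) = 0.6057,   |z_2| = 0.6057.
Moduli of all roots: 2.1553, 0.6057.
All moduli strictly greater than 1? No.
Verdict: Not stationary.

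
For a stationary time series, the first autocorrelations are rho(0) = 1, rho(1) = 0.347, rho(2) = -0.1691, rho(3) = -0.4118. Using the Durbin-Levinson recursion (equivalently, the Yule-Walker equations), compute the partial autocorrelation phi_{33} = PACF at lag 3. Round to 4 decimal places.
\phi_{33} = -0.2800

The PACF at lag k is phi_{kk}, the last component of the solution
to the Yule-Walker system G_k phi = r_k where
  (G_k)_{ij} = rho(|i - j|), (r_k)_i = rho(i), i,j = 1..k.
Equivalently, Durbin-Levinson gives phi_{kk} iteratively:
  phi_{11} = rho(1)
  phi_{kk} = [rho(k) - sum_{j=1..k-1} phi_{k-1,j} rho(k-j)]
            / [1 - sum_{j=1..k-1} phi_{k-1,j} rho(j)],
  phi_{k,j} = phi_{k-1,j} - phi_{kk} phi_{k-1,k-j},  j = 1..k-1.
Step k = 1:
  phi_11 = rho(1) = 0.347.
Step k = 2:
  phi_22 = [rho(2) - phi_11 rho(1)] / [1 - phi_11 rho(1)] = [-0.1691 - (0.347)(0.347)] / [1 - (0.347)(0.347)]
         = -0.289509 / 0.879591 = -0.32914.
  Update: phi_21 = phi_11 - phi_22 phi_11 = 0.347 - (-0.32914)(0.347) = 0.461212.
Step k = 3:
  phi_33 = [rho(3) - phi_21 rho(2) - phi_22 rho(1)] / [1 - phi_21 rho(1) - phi_22 rho(2)]
    numerator   = -0.4118 - (0.461212)(-0.1691) - (-0.32914)(0.347) = -0.21959735
    denominator = 1 - (0.461212)(0.347) - (-0.32914)(-0.1691) = 0.78430187
  phi_33 = -0.21959735 / 0.78430187 = -0.28.
Therefore phi_{33} = -0.2800.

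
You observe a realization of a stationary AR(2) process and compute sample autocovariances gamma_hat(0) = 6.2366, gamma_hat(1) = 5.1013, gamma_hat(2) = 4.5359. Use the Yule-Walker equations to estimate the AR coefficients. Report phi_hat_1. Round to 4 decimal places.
\hat\phi_{1} = 0.6740

The Yule-Walker equations for an AR(p) process read, in matrix form,
  Gamma_p phi = r_p,   with   (Gamma_p)_{ij} = gamma(|i - j|),
                       (r_p)_i = gamma(i),   i,j = 1..p.
Substitute the sample gammas (Toeplitz matrix and right-hand side of size 2):
  Gamma_p = [[6.2366, 5.1013], [5.1013, 6.2366]]
  r_p     = [5.1013, 4.5359]
Written out:
  6.2366 phi_1 + 5.1013 phi_2 = 5.1013
  5.1013 phi_1 + 6.2366 phi_2 = 4.5359
Solve by Cramer's rule:
  det = gamma(0)^2 - gamma(1)^2 = (6.2366)^2 - (5.1013)^2 = 38.89517956 - 26.02326169 = 12.87191787
  phi_hat_1 = [gamma(1) gamma(0) - gamma(1) gamma(2)] / det = [(5.1013)(6.2366) - (5.1013)(4.5359)] / 12.87191787 = 8.67578091 / 12.87191787 = 0.674
  phi_hat_2 = [gamma(0) gamma(2) - gamma(1)^2] / det = [(6.2366)(4.5359) - (5.1013)^2] / 12.87191787 = 2.26533225 / 12.87191787 = 0.176
So phi_hat = [0.6740, 0.1760].
Therefore phi_hat_1 = 0.6740.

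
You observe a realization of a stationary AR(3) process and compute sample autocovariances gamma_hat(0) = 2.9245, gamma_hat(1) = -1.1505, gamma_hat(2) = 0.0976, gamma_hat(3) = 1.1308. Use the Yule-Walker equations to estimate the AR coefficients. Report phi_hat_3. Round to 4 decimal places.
\hat\phi_{3} = 0.4170

The Yule-Walker equations for an AR(p) process read, in matrix form,
  Gamma_p phi = r_p,   with   (Gamma_p)_{ij} = gamma(|i - j|),
                       (r_p)_i = gamma(i),   i,j = 1..p.
Substitute the sample gammas (Toeplitz matrix and right-hand side of size 3):
  Gamma_p = [[2.9245, -1.1505, 0.0976], [-1.1505, 2.9245, -1.1505], [0.0976, -1.1505, 2.9245]]
  r_p     = [-1.1505, 0.0976, 1.1308]
Written out (R1..R3):
  (R1) 2.9245 phi_1 - 1.1505 phi_2 + 0.0976 phi_3 = -1.1505
  (R2) -1.1505 phi_1 + 2.9245 phi_2 - 1.1505 phi_3 = 0.0976
  (R3) 0.0976 phi_1 - 1.1505 phi_2 + 2.9245 phi_3 = 1.1308
Gaussian elimination:
  R2 <- R2 - (-1.1505/2.9245) R1 = R2 - (-0.393401) R1:  2.471893 phi_2 - 1.112104 phi_3 = -0.355007
  R3 <- R3 - (0.0976/2.9245) R1 = R3 - (0.033373) R1:  -1.112104 phi_2 + 2.921243 phi_3 = 1.169196
  R3 <- R3 - (-1.112104/2.471893) R2 = R3 - (-0.4499) R2:  2.420907 phi_3 = 1.009478
Back-substitution:
  phi_hat_3 = 1.009478 / 2.420907 = 0.416983
  phi_hat_2 = (-0.355007 - (-1.112104)(0.416983)) / 2.471893 = 0.043983
  phi_hat_1 = (-1.1505 - (-1.1505)(0.043983) - (0.0976)(0.416983)) / 2.9245 = -0.390014
So phi_hat = [-0.3900, 0.0440, 0.4170].
Therefore phi_hat_3 = 0.4170.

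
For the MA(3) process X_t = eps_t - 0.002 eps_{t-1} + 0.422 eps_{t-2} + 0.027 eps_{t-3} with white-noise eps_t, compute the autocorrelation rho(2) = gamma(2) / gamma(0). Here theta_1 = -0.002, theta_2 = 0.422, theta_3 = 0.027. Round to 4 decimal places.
\rho(2) = 0.3579

For an MA(q) process with theta_0 = 1, the autocovariance is
  gamma(k) = sigma^2 * sum_{i=0..q-k} theta_i * theta_{i+k},
and rho(k) = gamma(k) / gamma(0). Sigma^2 cancels.
  numerator   = (1)*(0.422) + (-0.002)*(0.027) = 0.421946.
  denominator = (1)^2 + (-0.002)^2 + (0.422)^2 + (0.027)^2 = 1.178817.
  rho(2) = 0.421946 / 1.178817 = 0.3579.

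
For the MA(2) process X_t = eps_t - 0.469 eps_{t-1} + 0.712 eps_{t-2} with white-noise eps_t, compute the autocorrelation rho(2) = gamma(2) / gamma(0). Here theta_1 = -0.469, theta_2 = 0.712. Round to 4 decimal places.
\rho(2) = 0.4123

For an MA(q) process with theta_0 = 1, the autocovariance is
  gamma(k) = sigma^2 * sum_{i=0..q-k} theta_i * theta_{i+k},
and rho(k) = gamma(k) / gamma(0). Sigma^2 cancels.
  numerator   = (1)*(0.712) = 0.712.
  denominator = (1)^2 + (-0.469)^2 + (0.712)^2 = 1.726905.
  rho(2) = 0.712 / 1.726905 = 0.4123.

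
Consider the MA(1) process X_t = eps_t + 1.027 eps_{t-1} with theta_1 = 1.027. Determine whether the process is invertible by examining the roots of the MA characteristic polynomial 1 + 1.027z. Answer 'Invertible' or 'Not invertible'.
\text{Not invertible}

The MA(q) characteristic polynomial is P(z) = 1 + 1.027z.
Invertibility requires all roots to lie outside the unit circle, i.e. |z| > 1 for every root.
This is linear in z: 1 + (1.027) z = 0  =>  z = -1/(1.027) = -0.97371,  |z| = 0.97371.
Moduli of all roots: 0.9737.
All moduli strictly greater than 1? No.
Verdict: Not invertible.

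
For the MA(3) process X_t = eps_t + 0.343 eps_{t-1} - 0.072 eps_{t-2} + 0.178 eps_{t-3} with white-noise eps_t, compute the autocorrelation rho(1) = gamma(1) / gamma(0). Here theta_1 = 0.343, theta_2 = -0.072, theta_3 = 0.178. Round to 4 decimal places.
\rho(1) = 0.2646

For an MA(q) process with theta_0 = 1, the autocovariance is
  gamma(k) = sigma^2 * sum_{i=0..q-k} theta_i * theta_{i+k},
and rho(k) = gamma(k) / gamma(0). Sigma^2 cancels.
  numerator   = (1)*(0.343) + (0.343)*(-0.072) + (-0.072)*(0.178) = 0.305488.
  denominator = (1)^2 + (0.343)^2 + (-0.072)^2 + (0.178)^2 = 1.154517.
  rho(1) = 0.305488 / 1.154517 = 0.2646.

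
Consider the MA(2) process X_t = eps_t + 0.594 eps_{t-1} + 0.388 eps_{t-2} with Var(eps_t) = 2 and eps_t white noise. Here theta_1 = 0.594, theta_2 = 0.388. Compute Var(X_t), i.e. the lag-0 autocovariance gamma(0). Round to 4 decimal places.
\gamma(0) = 3.0068

For an MA(q) process X_t = eps_t + sum_i theta_i eps_{t-i} with
Var(eps_t) = sigma^2, the variance is
  gamma(0) = sigma^2 * (1 + sum_i theta_i^2).
  sum_i theta_i^2 = (0.594)^2 + (0.388)^2 = 0.352836 + 0.150544 = 0.50338.
  gamma(0) = 2 * (1 + 0.50338) = 2 * 1.50338 = 3.00676, which rounds to 3.0068.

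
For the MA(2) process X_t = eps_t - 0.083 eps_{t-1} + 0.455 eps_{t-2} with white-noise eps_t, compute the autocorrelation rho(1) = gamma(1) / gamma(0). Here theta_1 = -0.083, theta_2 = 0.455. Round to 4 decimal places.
\rho(1) = -0.0995

For an MA(q) process with theta_0 = 1, the autocovariance is
  gamma(k) = sigma^2 * sum_{i=0..q-k} theta_i * theta_{i+k},
and rho(k) = gamma(k) / gamma(0). Sigma^2 cancels.
  numerator   = (1)*(-0.083) + (-0.083)*(0.455) = -0.120765.
  denominator = (1)^2 + (-0.083)^2 + (0.455)^2 = 1.213914.
  rho(1) = -0.120765 / 1.213914 = -0.0995.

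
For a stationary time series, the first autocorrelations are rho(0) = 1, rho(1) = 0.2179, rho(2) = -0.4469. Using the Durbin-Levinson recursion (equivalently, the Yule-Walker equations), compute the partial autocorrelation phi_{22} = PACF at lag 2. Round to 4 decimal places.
\phi_{22} = -0.5190

The PACF at lag k is phi_{kk}, the last component of the solution
to the Yule-Walker system G_k phi = r_k where
  (G_k)_{ij} = rho(|i - j|), (r_k)_i = rho(i), i,j = 1..k.
Equivalently, Durbin-Levinson gives phi_{kk} iteratively:
  phi_{11} = rho(1)
  phi_{kk} = [rho(k) - sum_{j=1..k-1} phi_{k-1,j} rho(k-j)]
            / [1 - sum_{j=1..k-1} phi_{k-1,j} rho(j)],
  phi_{k,j} = phi_{k-1,j} - phi_{kk} phi_{k-1,k-j},  j = 1..k-1.
Step k = 1:
  phi_11 = rho(1) = 0.2179.
Step k = 2:
  phi_22 = [rho(2) - phi_11 rho(1)] / [1 - phi_11 rho(1)] = [-0.4469 - (0.2179)(0.2179)] / [1 - (0.2179)(0.2179)]
         = -0.49438041 / 0.95251959 = -0.519.
Therefore phi_{22} = -0.5190.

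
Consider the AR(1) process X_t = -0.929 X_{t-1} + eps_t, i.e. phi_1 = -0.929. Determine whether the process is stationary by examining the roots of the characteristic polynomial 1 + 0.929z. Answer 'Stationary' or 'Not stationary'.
\text{Stationary}

The AR(p) characteristic polynomial is P(z) = 1 + 0.929z.
Stationarity requires all roots to lie outside the unit circle, i.e. |z| > 1 for every root.
This is linear in z: 1 + (0.929) z = 0  =>  z = -1/(0.929) = -1.076426,  |z| = 1.076426.
Moduli of all roots: 1.0764.
All moduli strictly greater than 1? Yes.
Verdict: Stationary.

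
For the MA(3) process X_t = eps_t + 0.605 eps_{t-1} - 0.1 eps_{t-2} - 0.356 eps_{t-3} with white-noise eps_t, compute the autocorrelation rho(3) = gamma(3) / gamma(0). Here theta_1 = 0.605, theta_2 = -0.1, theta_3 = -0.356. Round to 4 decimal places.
\rho(3) = -0.2369

For an MA(q) process with theta_0 = 1, the autocovariance is
  gamma(k) = sigma^2 * sum_{i=0..q-k} theta_i * theta_{i+k},
and rho(k) = gamma(k) / gamma(0). Sigma^2 cancels.
  numerator   = (1)*(-0.356) = -0.356.
  denominator = (1)^2 + (0.605)^2 + (-0.1)^2 + (-0.356)^2 = 1.502761.
  rho(3) = -0.356 / 1.502761 = -0.2369.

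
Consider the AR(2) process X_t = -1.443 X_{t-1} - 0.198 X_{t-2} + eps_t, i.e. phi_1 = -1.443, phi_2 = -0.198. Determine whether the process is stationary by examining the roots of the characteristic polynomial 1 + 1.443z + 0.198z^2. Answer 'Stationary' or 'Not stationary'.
\text{Not stationary}

The AR(p) characteristic polynomial is P(z) = 1 + 1.443z + 0.198z^2.
Stationarity requires all roots to lie outside the unit circle, i.e. |z| > 1 for every root.
Set 1 + (1.443) z + (0.198) z^2 = 0, i.e. a z^2 + b z + c = 0 with a = 0.198, b = 1.443, c = 1.
Discriminant D = b^2 - 4ac = (1.443)^2 - 4*(0.198)*1 = 2.082249 - (0.792) = 1.290249.
D >= 0, so the roots are real: z = (-b +/- sqrt(D)) / (2a) = (-1.443 +/- 1.135891) / (0.396).
  z_1 = (-1.443 + 1.135891) / (0.396) = -0.7755,   |z_1| = 0.7755.
  z_2 = (-1.443 - 1.135891) / (0.396) = -6.5124,   |z_2| = 6.5124.
Moduli of all roots: 0.7755, 6.5124.
All moduli strictly greater than 1? No.
Verdict: Not stationary.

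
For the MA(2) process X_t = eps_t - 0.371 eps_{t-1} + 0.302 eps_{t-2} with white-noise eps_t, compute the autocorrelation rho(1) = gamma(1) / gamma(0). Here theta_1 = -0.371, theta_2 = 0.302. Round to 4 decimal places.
\rho(1) = -0.3931

For an MA(q) process with theta_0 = 1, the autocovariance is
  gamma(k) = sigma^2 * sum_{i=0..q-k} theta_i * theta_{i+k},
and rho(k) = gamma(k) / gamma(0). Sigma^2 cancels.
  numerator   = (1)*(-0.371) + (-0.371)*(0.302) = -0.483042.
  denominator = (1)^2 + (-0.371)^2 + (0.302)^2 = 1.228845.
  rho(1) = -0.483042 / 1.228845 = -0.3931.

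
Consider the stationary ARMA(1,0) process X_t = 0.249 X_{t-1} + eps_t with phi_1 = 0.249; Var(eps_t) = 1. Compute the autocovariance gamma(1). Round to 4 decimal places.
\gamma(1) = 0.2655

Multiply the model equation by X_{t-k} and take expectations. With theta_0 = psi_0 = 1 and psi_j the MA(infinity) weights, this gives
  gamma(k) - sum_i phi_i gamma(k-i) = c_k,
  c_k = sigma^2 * sum_{j=k..q} theta_j psi_{j-k}   (c_k = 0 for k > q),
using gamma(-m) = gamma(m).
Pure AR (q = 0): c_0 = sigma^2 = 1, c_k = 0 for k >= 1.
Equations for k = 0 and k = 1 (AR order 1):
  gamma(0) = phi_1 gamma(1) + c_0
  gamma(1) = phi_1 gamma(0) + c_1
Substituting the second into the first: gamma(0) (1 - phi_1^2) = c_0 + phi_1 c_1, so
  gamma(0) = c_0 / (1 - phi_1^2) = 1 / (1 - (0.249)^2) = 1 / 0.937999 = 1.066099.
  gamma(1) = phi_1 gamma(0) = (0.249)(1.066099) = 0.265459.
Therefore gamma(1) = 0.2655 (to 4 decimal places).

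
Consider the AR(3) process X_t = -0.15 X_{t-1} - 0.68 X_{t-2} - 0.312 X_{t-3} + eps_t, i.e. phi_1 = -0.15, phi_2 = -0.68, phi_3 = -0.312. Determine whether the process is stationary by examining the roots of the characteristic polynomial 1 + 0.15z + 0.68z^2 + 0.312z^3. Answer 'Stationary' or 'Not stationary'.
\text{Stationary}

The AR(p) characteristic polynomial is P(z) = 1 + 0.15z + 0.68z^2 + 0.312z^3.
Stationarity requires all roots to lie outside the unit circle, i.e. |z| > 1 for every root.
Degree 3: look for a simple real root z0 first, then factor out (1 - z/z0) and solve the remaining quadratic.
Testing z0 = -2.5: P(-2.5) = 1 + (0.15)(-2.5) + (0.68)(-2.5)^2 + (0.312)(-2.5)^3
  = 1 + (-0.375) + (4.25) + (-4.875) = 0.  So z_0 = -2.5 is a root, |z_0| = 2.5.
Divide out the factor (1 + 0.4 z) = (1 - z/z0) (since 1/z0 = -0.4):
  P(z) = (1 + 0.4 z)(1 + (-0.25) z + (0.78) z^2)
  [check: z-coef -0.25 - (-0.4) = 0.15; z^2-coef 0.78 - (-0.4)(-0.25) = 0.68; z^3-coef -(-0.4)(0.78) = 0.312.]
Remaining roots from the quadratic factor 1 + (-0.25) z + (0.78) z^2:
  Set 1 + (-0.25) z + (0.78) z^2 = 0, i.e. a z^2 + b z + c = 0 with a = 0.78, b = -0.25, c = 1.
  Discriminant D = b^2 - 4ac = (-0.25)^2 - 4*(0.78)*1 = 0.0625 - (3.12) = -3.0575.
  D < 0, so the roots are the complex-conjugate pair z = (-b +/- i sqrt(-D)) / (2a) = 0.1603 +/- 1.1209i.
  For a conjugate pair |z|^2 = z * conj(z) = (product of roots) = c/a = 1/(0.78) = 1.282051, so |z| = sqrt(1.282051) = 1.1323 for both roots.
Moduli of all roots: 2.5000, 1.1323, 1.1323.
All moduli strictly greater than 1? Yes.
Verdict: Stationary.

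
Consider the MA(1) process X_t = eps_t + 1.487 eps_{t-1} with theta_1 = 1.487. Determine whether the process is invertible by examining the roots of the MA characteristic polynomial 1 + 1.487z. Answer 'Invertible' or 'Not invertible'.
\text{Not invertible}

The MA(q) characteristic polynomial is P(z) = 1 + 1.487z.
Invertibility requires all roots to lie outside the unit circle, i.e. |z| > 1 for every root.
This is linear in z: 1 + (1.487) z = 0  =>  z = -1/(1.487) = -0.672495,  |z| = 0.672495.
Moduli of all roots: 0.6725.
All moduli strictly greater than 1? No.
Verdict: Not invertible.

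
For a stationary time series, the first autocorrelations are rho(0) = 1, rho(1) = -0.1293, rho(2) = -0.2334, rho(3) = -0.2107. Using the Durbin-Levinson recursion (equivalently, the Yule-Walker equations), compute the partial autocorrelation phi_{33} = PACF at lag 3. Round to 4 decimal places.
\phi_{33} = -0.3060

The PACF at lag k is phi_{kk}, the last component of the solution
to the Yule-Walker system G_k phi = r_k where
  (G_k)_{ij} = rho(|i - j|), (r_k)_i = rho(i), i,j = 1..k.
Equivalently, Durbin-Levinson gives phi_{kk} iteratively:
  phi_{11} = rho(1)
  phi_{kk} = [rho(k) - sum_{j=1..k-1} phi_{k-1,j} rho(k-j)]
            / [1 - sum_{j=1..k-1} phi_{k-1,j} rho(j)],
  phi_{k,j} = phi_{k-1,j} - phi_{kk} phi_{k-1,k-j},  j = 1..k-1.
Step k = 1:
  phi_11 = rho(1) = -0.1293.
Step k = 2:
  phi_22 = [rho(2) - phi_11 rho(1)] / [1 - phi_11 rho(1)] = [-0.2334 - (-0.1293)(-0.1293)] / [1 - (-0.1293)(-0.1293)]
         = -0.25011849 / 0.98328151 = -0.254371.
  Update: phi_21 = phi_11 - phi_22 phi_11 = -0.1293 - (-0.254371)(-0.1293) = -0.16219.
Step k = 3:
  phi_33 = [rho(3) - phi_21 rho(2) - phi_22 rho(1)] / [1 - phi_21 rho(1) - phi_22 rho(2)]
    numerator   = -0.2107 - (-0.16219)(-0.2334) - (-0.254371)(-0.1293) = -0.28144539
    denominator = 1 - (-0.16219)(-0.1293) - (-0.254371)(-0.2334) = 0.91965857
  phi_33 = -0.28144539 / 0.91965857 = -0.306.
Therefore phi_{33} = -0.3060.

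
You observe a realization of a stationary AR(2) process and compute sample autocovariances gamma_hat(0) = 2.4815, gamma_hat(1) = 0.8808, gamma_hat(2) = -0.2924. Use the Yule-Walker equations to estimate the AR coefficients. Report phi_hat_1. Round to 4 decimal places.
\hat\phi_{1} = 0.4540

The Yule-Walker equations for an AR(p) process read, in matrix form,
  Gamma_p phi = r_p,   with   (Gamma_p)_{ij} = gamma(|i - j|),
                       (r_p)_i = gamma(i),   i,j = 1..p.
Substitute the sample gammas (Toeplitz matrix and right-hand side of size 2):
  Gamma_p = [[2.4815, 0.8808], [0.8808, 2.4815]]
  r_p     = [0.8808, -0.2924]
Written out:
  2.4815 phi_1 + 0.8808 phi_2 = 0.8808
  0.8808 phi_1 + 2.4815 phi_2 = -0.2924
Solve by Cramer's rule:
  det = gamma(0)^2 - gamma(1)^2 = (2.4815)^2 - (0.8808)^2 = 6.15784225 - 0.77580864 = 5.38203361
  phi_hat_1 = [gamma(1) gamma(0) - gamma(1) gamma(2)] / det = [(0.8808)(2.4815) - (0.8808)(-0.2924)] / 5.38203361 = 2.44325112 / 5.38203361 = 0.454
  phi_hat_2 = [gamma(0) gamma(2) - gamma(1)^2] / det = [(2.4815)(-0.2924) - (0.8808)^2] / 5.38203361 = -1.50139924 / 5.38203361 = -0.279
So phi_hat = [0.4540, -0.2790].
Therefore phi_hat_1 = 0.4540.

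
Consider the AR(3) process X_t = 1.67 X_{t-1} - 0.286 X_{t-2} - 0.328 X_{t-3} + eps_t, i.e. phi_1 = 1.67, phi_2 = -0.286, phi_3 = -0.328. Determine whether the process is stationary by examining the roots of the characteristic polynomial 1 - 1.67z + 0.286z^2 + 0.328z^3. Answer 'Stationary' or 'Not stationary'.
\text{Not stationary}

The AR(p) characteristic polynomial is P(z) = 1 - 1.67z + 0.286z^2 + 0.328z^3.
Stationarity requires all roots to lie outside the unit circle, i.e. |z| > 1 for every root.
Degree 3: look for a simple real root z0 first, then factor out (1 - z/z0) and solve the remaining quadratic.
Testing z0 = 1.25: P(1.25) = 1 + (-1.67)(1.25) + (0.286)(1.25)^2 + (0.328)(1.25)^3
  = 1 + (-2.0875) + (0.446875) + (0.640625) = 0.  So z_0 = 1.25 is a root, |z_0| = 1.25.
Divide out the factor (1 - 0.8 z) = (1 - z/z0) (since 1/z0 = 0.8):
  P(z) = (1 - 0.8 z)(1 + (-0.87) z + (-0.41) z^2)
  [check: z-coef -0.87 - (0.8) = -1.67; z^2-coef -0.41 - (0.8)(-0.87) = 0.286; z^3-coef -(0.8)(-0.41) = 0.328.]
Remaining roots from the quadratic factor 1 + (-0.87) z + (-0.41) z^2:
  Set 1 + (-0.87) z + (-0.41) z^2 = 0, i.e. a z^2 + b z + c = 0 with a = -0.41, b = -0.87, c = 1.
  Discriminant D = b^2 - 4ac = (-0.87)^2 - 4*(-0.41)*1 = 0.7569 - (-1.64) = 2.3969.
  D >= 0, so the roots are real: z = (-b +/- sqrt(D)) / (2a) = (0.87 +/- 1.548192) / (-0.82).
    z_1 = (0.87 + 1.548192) / (-0.82) = -2.949,   |z_1| = 2.949.
    z_2 = (0.87 - 1.548192) / (-0.82) = 0.8271,   |z_2| = 0.8271.
Moduli of all roots: 1.2500, 2.9490, 0.8271.
All moduli strictly greater than 1? No.
Verdict: Not stationary.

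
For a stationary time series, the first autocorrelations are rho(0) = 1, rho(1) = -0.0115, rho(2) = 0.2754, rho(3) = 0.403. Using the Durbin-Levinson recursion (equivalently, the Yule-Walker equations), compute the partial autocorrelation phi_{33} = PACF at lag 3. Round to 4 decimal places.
\phi_{33} = 0.4420

The PACF at lag k is phi_{kk}, the last component of the solution
to the Yule-Walker system G_k phi = r_k where
  (G_k)_{ij} = rho(|i - j|), (r_k)_i = rho(i), i,j = 1..k.
Equivalently, Durbin-Levinson gives phi_{kk} iteratively:
  phi_{11} = rho(1)
  phi_{kk} = [rho(k) - sum_{j=1..k-1} phi_{k-1,j} rho(k-j)]
            / [1 - sum_{j=1..k-1} phi_{k-1,j} rho(j)],
  phi_{k,j} = phi_{k-1,j} - phi_{kk} phi_{k-1,k-j},  j = 1..k-1.
Step k = 1:
  phi_11 = rho(1) = -0.0115.
Step k = 2:
  phi_22 = [rho(2) - phi_11 rho(1)] / [1 - phi_11 rho(1)] = [0.2754 - (-0.0115)(-0.0115)] / [1 - (-0.0115)(-0.0115)]
         = 0.27526775 / 0.99986775 = 0.275304.
  Update: phi_21 = phi_11 - phi_22 phi_11 = -0.0115 - (0.275304)(-0.0115) = -0.008334.
Step k = 3:
  phi_33 = [rho(3) - phi_21 rho(2) - phi_22 rho(1)] / [1 - phi_21 rho(1) - phi_22 rho(2)]
    numerator   = 0.403 - (-0.008334)(0.2754) - (0.275304)(-0.0115) = 0.40846118
    denominator = 1 - (-0.008334)(-0.0115) - (0.275304)(0.2754) = 0.92408539
  phi_33 = 0.40846118 / 0.92408539 = 0.442.
Therefore phi_{33} = 0.4420.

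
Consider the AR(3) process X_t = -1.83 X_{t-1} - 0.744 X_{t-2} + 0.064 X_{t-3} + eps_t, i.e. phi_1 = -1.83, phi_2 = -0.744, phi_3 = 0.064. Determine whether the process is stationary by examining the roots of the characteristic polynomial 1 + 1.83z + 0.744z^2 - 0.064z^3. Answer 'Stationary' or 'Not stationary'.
\text{Not stationary}

The AR(p) characteristic polynomial is P(z) = 1 + 1.83z + 0.744z^2 - 0.064z^3.
Stationarity requires all roots to lie outside the unit circle, i.e. |z| > 1 for every root.
Degree 3: look for a simple real root z0 first, then factor out (1 - z/z0) and solve the remaining quadratic.
Testing z0 = -1.25: P(-1.25) = 1 + (1.83)(-1.25) + (0.744)(-1.25)^2 + (-0.064)(-1.25)^3
  = 1 + (-2.2875) + (1.1625) + (0.125) = 0.  So z_0 = -1.25 is a root, |z_0| = 1.25.
Divide out the factor (1 + 0.8 z) = (1 - z/z0) (since 1/z0 = -0.8):
  P(z) = (1 + 0.8 z)(1 + (1.03) z + (-0.08) z^2)
  [check: z-coef 1.03 - (-0.8) = 1.83; z^2-coef -0.08 - (-0.8)(1.03) = 0.744; z^3-coef -(-0.8)(-0.08) = -0.064.]
Remaining roots from the quadratic factor 1 + (1.03) z + (-0.08) z^2:
  Set 1 + (1.03) z + (-0.08) z^2 = 0, i.e. a z^2 + b z + c = 0 with a = -0.08, b = 1.03, c = 1.
  Discriminant D = b^2 - 4ac = (1.03)^2 - 4*(-0.08)*1 = 1.0609 - (-0.32) = 1.3809.
  D >= 0, so the roots are real: z = (-b +/- sqrt(D)) / (2a) = (-1.03 +/- 1.175117) / (-0.16).
    z_1 = (-1.03 + 1.175117) / (-0.16) = -0.907,   |z_1| = 0.907.
    z_2 = (-1.03 - 1.175117) / (-0.16) = 13.782,   |z_2| = 13.782.
Moduli of all roots: 1.2500, 0.9070, 13.7820.
All moduli strictly greater than 1? No.
Verdict: Not stationary.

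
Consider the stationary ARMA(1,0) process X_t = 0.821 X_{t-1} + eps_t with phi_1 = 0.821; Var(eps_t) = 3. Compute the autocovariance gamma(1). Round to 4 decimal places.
\gamma(1) = 7.5562

Multiply the model equation by X_{t-k} and take expectations. With theta_0 = psi_0 = 1 and psi_j the MA(infinity) weights, this gives
  gamma(k) - sum_i phi_i gamma(k-i) = c_k,
  c_k = sigma^2 * sum_{j=k..q} theta_j psi_{j-k}   (c_k = 0 for k > q),
using gamma(-m) = gamma(m).
Pure AR (q = 0): c_0 = sigma^2 = 3, c_k = 0 for k >= 1.
Equations for k = 0 and k = 1 (AR order 1):
  gamma(0) = phi_1 gamma(1) + c_0
  gamma(1) = phi_1 gamma(0) + c_1
Substituting the second into the first: gamma(0) (1 - phi_1^2) = c_0 + phi_1 c_1, so
  gamma(0) = c_0 / (1 - phi_1^2) = 3 / (1 - (0.821)^2) = 3 / 0.325959 = 9.203611.
  gamma(1) = phi_1 gamma(0) = (0.821)(9.203611) = 7.556165.
Therefore gamma(1) = 7.5562 (to 4 decimal places).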